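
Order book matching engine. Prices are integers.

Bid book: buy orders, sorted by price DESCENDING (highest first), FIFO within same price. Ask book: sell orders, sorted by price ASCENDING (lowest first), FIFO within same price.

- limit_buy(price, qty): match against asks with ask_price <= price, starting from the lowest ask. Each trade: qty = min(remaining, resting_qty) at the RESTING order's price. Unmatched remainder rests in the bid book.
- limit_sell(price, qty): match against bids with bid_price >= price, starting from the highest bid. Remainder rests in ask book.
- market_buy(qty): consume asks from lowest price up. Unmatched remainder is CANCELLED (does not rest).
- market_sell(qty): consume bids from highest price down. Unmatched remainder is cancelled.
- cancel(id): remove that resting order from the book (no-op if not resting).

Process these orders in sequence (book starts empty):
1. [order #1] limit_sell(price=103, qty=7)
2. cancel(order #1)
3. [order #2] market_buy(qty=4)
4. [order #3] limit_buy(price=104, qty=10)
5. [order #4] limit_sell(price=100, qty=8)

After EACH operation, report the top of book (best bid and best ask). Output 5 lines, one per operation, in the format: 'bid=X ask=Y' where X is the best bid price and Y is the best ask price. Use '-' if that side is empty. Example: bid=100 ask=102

After op 1 [order #1] limit_sell(price=103, qty=7): fills=none; bids=[-] asks=[#1:7@103]
After op 2 cancel(order #1): fills=none; bids=[-] asks=[-]
After op 3 [order #2] market_buy(qty=4): fills=none; bids=[-] asks=[-]
After op 4 [order #3] limit_buy(price=104, qty=10): fills=none; bids=[#3:10@104] asks=[-]
After op 5 [order #4] limit_sell(price=100, qty=8): fills=#3x#4:8@104; bids=[#3:2@104] asks=[-]

Answer: bid=- ask=103
bid=- ask=-
bid=- ask=-
bid=104 ask=-
bid=104 ask=-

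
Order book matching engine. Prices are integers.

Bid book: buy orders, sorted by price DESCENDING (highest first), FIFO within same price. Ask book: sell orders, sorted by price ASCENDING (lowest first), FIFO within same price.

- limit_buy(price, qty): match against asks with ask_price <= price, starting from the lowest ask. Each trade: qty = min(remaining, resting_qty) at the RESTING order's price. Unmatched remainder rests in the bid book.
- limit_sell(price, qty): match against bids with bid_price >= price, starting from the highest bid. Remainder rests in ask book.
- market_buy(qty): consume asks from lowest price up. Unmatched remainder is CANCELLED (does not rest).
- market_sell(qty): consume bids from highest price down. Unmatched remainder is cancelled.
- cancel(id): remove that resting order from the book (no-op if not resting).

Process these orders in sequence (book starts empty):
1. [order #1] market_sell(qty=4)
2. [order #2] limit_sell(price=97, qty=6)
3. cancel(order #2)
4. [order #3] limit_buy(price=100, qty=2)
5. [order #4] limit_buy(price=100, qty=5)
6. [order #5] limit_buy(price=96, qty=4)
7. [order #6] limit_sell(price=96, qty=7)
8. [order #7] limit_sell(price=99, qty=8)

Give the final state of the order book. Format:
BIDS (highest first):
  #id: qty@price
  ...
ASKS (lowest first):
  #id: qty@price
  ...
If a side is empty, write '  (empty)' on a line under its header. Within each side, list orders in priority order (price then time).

After op 1 [order #1] market_sell(qty=4): fills=none; bids=[-] asks=[-]
After op 2 [order #2] limit_sell(price=97, qty=6): fills=none; bids=[-] asks=[#2:6@97]
After op 3 cancel(order #2): fills=none; bids=[-] asks=[-]
After op 4 [order #3] limit_buy(price=100, qty=2): fills=none; bids=[#3:2@100] asks=[-]
After op 5 [order #4] limit_buy(price=100, qty=5): fills=none; bids=[#3:2@100 #4:5@100] asks=[-]
After op 6 [order #5] limit_buy(price=96, qty=4): fills=none; bids=[#3:2@100 #4:5@100 #5:4@96] asks=[-]
After op 7 [order #6] limit_sell(price=96, qty=7): fills=#3x#6:2@100 #4x#6:5@100; bids=[#5:4@96] asks=[-]
After op 8 [order #7] limit_sell(price=99, qty=8): fills=none; bids=[#5:4@96] asks=[#7:8@99]

Answer: BIDS (highest first):
  #5: 4@96
ASKS (lowest first):
  #7: 8@99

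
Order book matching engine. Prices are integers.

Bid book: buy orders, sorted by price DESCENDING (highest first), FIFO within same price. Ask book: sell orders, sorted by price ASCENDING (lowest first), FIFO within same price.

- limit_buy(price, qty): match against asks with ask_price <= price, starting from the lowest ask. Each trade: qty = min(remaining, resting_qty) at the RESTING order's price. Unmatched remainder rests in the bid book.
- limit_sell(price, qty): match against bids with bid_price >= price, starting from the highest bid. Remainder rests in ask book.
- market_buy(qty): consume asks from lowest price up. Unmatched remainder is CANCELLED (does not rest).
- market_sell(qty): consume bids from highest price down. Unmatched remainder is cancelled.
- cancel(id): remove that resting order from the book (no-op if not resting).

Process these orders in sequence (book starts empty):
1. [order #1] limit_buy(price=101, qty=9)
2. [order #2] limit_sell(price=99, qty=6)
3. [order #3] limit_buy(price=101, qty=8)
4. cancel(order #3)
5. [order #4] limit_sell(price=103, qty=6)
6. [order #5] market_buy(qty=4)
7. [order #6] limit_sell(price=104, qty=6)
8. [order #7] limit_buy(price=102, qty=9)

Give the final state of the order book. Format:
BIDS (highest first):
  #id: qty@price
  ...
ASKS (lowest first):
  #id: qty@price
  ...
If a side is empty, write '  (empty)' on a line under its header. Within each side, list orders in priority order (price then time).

Answer: BIDS (highest first):
  #7: 9@102
  #1: 3@101
ASKS (lowest first):
  #4: 2@103
  #6: 6@104

Derivation:
After op 1 [order #1] limit_buy(price=101, qty=9): fills=none; bids=[#1:9@101] asks=[-]
After op 2 [order #2] limit_sell(price=99, qty=6): fills=#1x#2:6@101; bids=[#1:3@101] asks=[-]
After op 3 [order #3] limit_buy(price=101, qty=8): fills=none; bids=[#1:3@101 #3:8@101] asks=[-]
After op 4 cancel(order #3): fills=none; bids=[#1:3@101] asks=[-]
After op 5 [order #4] limit_sell(price=103, qty=6): fills=none; bids=[#1:3@101] asks=[#4:6@103]
After op 6 [order #5] market_buy(qty=4): fills=#5x#4:4@103; bids=[#1:3@101] asks=[#4:2@103]
After op 7 [order #6] limit_sell(price=104, qty=6): fills=none; bids=[#1:3@101] asks=[#4:2@103 #6:6@104]
After op 8 [order #7] limit_buy(price=102, qty=9): fills=none; bids=[#7:9@102 #1:3@101] asks=[#4:2@103 #6:6@104]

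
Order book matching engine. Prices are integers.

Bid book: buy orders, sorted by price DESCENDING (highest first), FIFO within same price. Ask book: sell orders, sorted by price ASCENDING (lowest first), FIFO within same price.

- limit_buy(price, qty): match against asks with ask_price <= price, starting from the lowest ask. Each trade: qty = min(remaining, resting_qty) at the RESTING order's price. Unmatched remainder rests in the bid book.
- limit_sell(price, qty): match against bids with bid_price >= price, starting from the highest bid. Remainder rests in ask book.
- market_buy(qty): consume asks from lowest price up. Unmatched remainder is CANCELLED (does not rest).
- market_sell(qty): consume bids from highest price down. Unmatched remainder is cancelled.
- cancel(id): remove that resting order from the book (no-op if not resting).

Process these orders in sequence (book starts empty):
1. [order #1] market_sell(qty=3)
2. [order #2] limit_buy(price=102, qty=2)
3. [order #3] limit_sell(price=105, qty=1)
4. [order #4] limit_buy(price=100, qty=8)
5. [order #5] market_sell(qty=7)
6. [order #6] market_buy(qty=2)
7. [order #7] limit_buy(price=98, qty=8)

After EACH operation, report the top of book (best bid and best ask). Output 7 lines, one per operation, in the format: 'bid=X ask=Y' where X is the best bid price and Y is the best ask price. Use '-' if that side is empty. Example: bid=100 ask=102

Answer: bid=- ask=-
bid=102 ask=-
bid=102 ask=105
bid=102 ask=105
bid=100 ask=105
bid=100 ask=-
bid=100 ask=-

Derivation:
After op 1 [order #1] market_sell(qty=3): fills=none; bids=[-] asks=[-]
After op 2 [order #2] limit_buy(price=102, qty=2): fills=none; bids=[#2:2@102] asks=[-]
After op 3 [order #3] limit_sell(price=105, qty=1): fills=none; bids=[#2:2@102] asks=[#3:1@105]
After op 4 [order #4] limit_buy(price=100, qty=8): fills=none; bids=[#2:2@102 #4:8@100] asks=[#3:1@105]
After op 5 [order #5] market_sell(qty=7): fills=#2x#5:2@102 #4x#5:5@100; bids=[#4:3@100] asks=[#3:1@105]
After op 6 [order #6] market_buy(qty=2): fills=#6x#3:1@105; bids=[#4:3@100] asks=[-]
After op 7 [order #7] limit_buy(price=98, qty=8): fills=none; bids=[#4:3@100 #7:8@98] asks=[-]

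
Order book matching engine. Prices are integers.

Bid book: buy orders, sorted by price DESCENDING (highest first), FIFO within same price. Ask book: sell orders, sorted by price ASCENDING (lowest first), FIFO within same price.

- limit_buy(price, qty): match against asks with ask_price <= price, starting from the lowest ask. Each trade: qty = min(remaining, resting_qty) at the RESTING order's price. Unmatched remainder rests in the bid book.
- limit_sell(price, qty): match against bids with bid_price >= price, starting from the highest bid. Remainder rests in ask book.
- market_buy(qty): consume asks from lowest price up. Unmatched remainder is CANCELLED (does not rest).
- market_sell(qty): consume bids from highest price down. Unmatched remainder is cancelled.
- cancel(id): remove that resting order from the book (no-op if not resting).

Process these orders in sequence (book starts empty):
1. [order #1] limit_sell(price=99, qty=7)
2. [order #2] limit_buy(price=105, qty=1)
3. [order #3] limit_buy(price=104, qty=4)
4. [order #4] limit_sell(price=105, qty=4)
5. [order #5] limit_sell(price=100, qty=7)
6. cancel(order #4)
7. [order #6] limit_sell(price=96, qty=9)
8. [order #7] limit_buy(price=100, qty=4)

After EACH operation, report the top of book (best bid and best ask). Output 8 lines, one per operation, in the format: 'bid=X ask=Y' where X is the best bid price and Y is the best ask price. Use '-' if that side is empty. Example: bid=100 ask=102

After op 1 [order #1] limit_sell(price=99, qty=7): fills=none; bids=[-] asks=[#1:7@99]
After op 2 [order #2] limit_buy(price=105, qty=1): fills=#2x#1:1@99; bids=[-] asks=[#1:6@99]
After op 3 [order #3] limit_buy(price=104, qty=4): fills=#3x#1:4@99; bids=[-] asks=[#1:2@99]
After op 4 [order #4] limit_sell(price=105, qty=4): fills=none; bids=[-] asks=[#1:2@99 #4:4@105]
After op 5 [order #5] limit_sell(price=100, qty=7): fills=none; bids=[-] asks=[#1:2@99 #5:7@100 #4:4@105]
After op 6 cancel(order #4): fills=none; bids=[-] asks=[#1:2@99 #5:7@100]
After op 7 [order #6] limit_sell(price=96, qty=9): fills=none; bids=[-] asks=[#6:9@96 #1:2@99 #5:7@100]
After op 8 [order #7] limit_buy(price=100, qty=4): fills=#7x#6:4@96; bids=[-] asks=[#6:5@96 #1:2@99 #5:7@100]

Answer: bid=- ask=99
bid=- ask=99
bid=- ask=99
bid=- ask=99
bid=- ask=99
bid=- ask=99
bid=- ask=96
bid=- ask=96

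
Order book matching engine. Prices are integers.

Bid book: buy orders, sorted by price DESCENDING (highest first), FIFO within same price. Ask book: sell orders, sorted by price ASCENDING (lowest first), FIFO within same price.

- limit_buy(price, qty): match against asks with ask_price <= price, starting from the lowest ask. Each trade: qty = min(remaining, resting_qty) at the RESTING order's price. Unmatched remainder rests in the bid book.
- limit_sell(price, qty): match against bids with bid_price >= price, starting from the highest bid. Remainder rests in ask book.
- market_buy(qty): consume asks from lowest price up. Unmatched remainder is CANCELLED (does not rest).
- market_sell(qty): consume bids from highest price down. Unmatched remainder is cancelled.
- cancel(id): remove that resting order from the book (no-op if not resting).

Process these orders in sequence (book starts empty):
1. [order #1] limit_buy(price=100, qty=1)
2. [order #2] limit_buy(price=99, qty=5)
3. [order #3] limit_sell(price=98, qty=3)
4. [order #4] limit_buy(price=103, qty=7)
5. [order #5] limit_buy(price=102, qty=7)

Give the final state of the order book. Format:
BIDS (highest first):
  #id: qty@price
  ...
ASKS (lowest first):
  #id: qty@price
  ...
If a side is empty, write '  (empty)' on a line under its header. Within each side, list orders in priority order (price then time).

After op 1 [order #1] limit_buy(price=100, qty=1): fills=none; bids=[#1:1@100] asks=[-]
After op 2 [order #2] limit_buy(price=99, qty=5): fills=none; bids=[#1:1@100 #2:5@99] asks=[-]
After op 3 [order #3] limit_sell(price=98, qty=3): fills=#1x#3:1@100 #2x#3:2@99; bids=[#2:3@99] asks=[-]
After op 4 [order #4] limit_buy(price=103, qty=7): fills=none; bids=[#4:7@103 #2:3@99] asks=[-]
After op 5 [order #5] limit_buy(price=102, qty=7): fills=none; bids=[#4:7@103 #5:7@102 #2:3@99] asks=[-]

Answer: BIDS (highest first):
  #4: 7@103
  #5: 7@102
  #2: 3@99
ASKS (lowest first):
  (empty)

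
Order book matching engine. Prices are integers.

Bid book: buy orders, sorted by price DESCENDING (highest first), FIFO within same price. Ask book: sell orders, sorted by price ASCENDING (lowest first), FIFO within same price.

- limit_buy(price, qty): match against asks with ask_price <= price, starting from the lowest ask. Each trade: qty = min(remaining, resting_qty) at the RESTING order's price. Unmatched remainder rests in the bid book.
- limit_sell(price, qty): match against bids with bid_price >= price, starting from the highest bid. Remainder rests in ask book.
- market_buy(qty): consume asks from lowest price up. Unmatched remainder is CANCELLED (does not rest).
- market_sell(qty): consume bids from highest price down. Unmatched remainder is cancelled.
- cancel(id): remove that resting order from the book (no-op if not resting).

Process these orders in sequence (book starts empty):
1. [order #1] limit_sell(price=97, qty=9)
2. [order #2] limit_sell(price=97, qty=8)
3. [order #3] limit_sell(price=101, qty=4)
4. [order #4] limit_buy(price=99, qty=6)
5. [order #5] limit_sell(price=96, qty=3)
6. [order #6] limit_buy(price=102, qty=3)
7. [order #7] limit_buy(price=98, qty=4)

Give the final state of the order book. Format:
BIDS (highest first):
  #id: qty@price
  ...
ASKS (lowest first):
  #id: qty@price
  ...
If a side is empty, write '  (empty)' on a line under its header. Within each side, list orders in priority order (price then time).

After op 1 [order #1] limit_sell(price=97, qty=9): fills=none; bids=[-] asks=[#1:9@97]
After op 2 [order #2] limit_sell(price=97, qty=8): fills=none; bids=[-] asks=[#1:9@97 #2:8@97]
After op 3 [order #3] limit_sell(price=101, qty=4): fills=none; bids=[-] asks=[#1:9@97 #2:8@97 #3:4@101]
After op 4 [order #4] limit_buy(price=99, qty=6): fills=#4x#1:6@97; bids=[-] asks=[#1:3@97 #2:8@97 #3:4@101]
After op 5 [order #5] limit_sell(price=96, qty=3): fills=none; bids=[-] asks=[#5:3@96 #1:3@97 #2:8@97 #3:4@101]
After op 6 [order #6] limit_buy(price=102, qty=3): fills=#6x#5:3@96; bids=[-] asks=[#1:3@97 #2:8@97 #3:4@101]
After op 7 [order #7] limit_buy(price=98, qty=4): fills=#7x#1:3@97 #7x#2:1@97; bids=[-] asks=[#2:7@97 #3:4@101]

Answer: BIDS (highest first):
  (empty)
ASKS (lowest first):
  #2: 7@97
  #3: 4@101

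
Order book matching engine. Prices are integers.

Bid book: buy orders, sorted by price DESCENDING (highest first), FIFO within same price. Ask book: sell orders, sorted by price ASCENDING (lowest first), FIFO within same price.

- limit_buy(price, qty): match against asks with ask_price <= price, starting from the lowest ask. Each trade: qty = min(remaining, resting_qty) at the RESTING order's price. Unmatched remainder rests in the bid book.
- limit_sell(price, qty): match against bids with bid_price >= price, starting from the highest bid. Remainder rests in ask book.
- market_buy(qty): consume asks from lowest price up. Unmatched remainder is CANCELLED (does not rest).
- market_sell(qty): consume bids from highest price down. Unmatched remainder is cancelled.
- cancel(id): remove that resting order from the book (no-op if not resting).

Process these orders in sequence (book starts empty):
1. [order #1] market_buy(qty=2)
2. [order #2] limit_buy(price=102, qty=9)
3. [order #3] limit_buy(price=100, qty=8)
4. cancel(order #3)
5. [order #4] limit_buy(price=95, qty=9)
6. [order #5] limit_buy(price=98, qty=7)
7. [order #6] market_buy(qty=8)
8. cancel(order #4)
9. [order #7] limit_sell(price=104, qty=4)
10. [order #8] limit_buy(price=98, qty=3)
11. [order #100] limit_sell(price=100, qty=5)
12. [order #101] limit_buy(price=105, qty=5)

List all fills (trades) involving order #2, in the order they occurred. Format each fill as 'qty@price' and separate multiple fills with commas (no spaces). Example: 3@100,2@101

Answer: 5@102

Derivation:
After op 1 [order #1] market_buy(qty=2): fills=none; bids=[-] asks=[-]
After op 2 [order #2] limit_buy(price=102, qty=9): fills=none; bids=[#2:9@102] asks=[-]
After op 3 [order #3] limit_buy(price=100, qty=8): fills=none; bids=[#2:9@102 #3:8@100] asks=[-]
After op 4 cancel(order #3): fills=none; bids=[#2:9@102] asks=[-]
After op 5 [order #4] limit_buy(price=95, qty=9): fills=none; bids=[#2:9@102 #4:9@95] asks=[-]
After op 6 [order #5] limit_buy(price=98, qty=7): fills=none; bids=[#2:9@102 #5:7@98 #4:9@95] asks=[-]
After op 7 [order #6] market_buy(qty=8): fills=none; bids=[#2:9@102 #5:7@98 #4:9@95] asks=[-]
After op 8 cancel(order #4): fills=none; bids=[#2:9@102 #5:7@98] asks=[-]
After op 9 [order #7] limit_sell(price=104, qty=4): fills=none; bids=[#2:9@102 #5:7@98] asks=[#7:4@104]
After op 10 [order #8] limit_buy(price=98, qty=3): fills=none; bids=[#2:9@102 #5:7@98 #8:3@98] asks=[#7:4@104]
After op 11 [order #100] limit_sell(price=100, qty=5): fills=#2x#100:5@102; bids=[#2:4@102 #5:7@98 #8:3@98] asks=[#7:4@104]
After op 12 [order #101] limit_buy(price=105, qty=5): fills=#101x#7:4@104; bids=[#101:1@105 #2:4@102 #5:7@98 #8:3@98] asks=[-]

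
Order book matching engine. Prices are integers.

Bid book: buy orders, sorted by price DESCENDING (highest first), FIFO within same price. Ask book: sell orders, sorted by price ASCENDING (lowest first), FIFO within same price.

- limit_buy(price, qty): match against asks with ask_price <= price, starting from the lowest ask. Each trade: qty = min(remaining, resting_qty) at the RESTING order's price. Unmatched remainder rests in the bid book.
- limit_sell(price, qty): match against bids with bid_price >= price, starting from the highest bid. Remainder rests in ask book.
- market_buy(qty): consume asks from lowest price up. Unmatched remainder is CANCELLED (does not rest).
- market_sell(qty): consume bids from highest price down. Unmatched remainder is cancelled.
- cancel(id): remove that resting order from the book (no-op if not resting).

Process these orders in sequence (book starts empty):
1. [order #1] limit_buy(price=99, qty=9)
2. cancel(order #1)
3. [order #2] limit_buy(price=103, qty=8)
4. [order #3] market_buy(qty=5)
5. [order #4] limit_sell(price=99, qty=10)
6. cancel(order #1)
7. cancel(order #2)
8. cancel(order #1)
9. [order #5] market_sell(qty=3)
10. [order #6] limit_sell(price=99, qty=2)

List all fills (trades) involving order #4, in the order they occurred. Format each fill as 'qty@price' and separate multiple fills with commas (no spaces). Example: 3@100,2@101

Answer: 8@103

Derivation:
After op 1 [order #1] limit_buy(price=99, qty=9): fills=none; bids=[#1:9@99] asks=[-]
After op 2 cancel(order #1): fills=none; bids=[-] asks=[-]
After op 3 [order #2] limit_buy(price=103, qty=8): fills=none; bids=[#2:8@103] asks=[-]
After op 4 [order #3] market_buy(qty=5): fills=none; bids=[#2:8@103] asks=[-]
After op 5 [order #4] limit_sell(price=99, qty=10): fills=#2x#4:8@103; bids=[-] asks=[#4:2@99]
After op 6 cancel(order #1): fills=none; bids=[-] asks=[#4:2@99]
After op 7 cancel(order #2): fills=none; bids=[-] asks=[#4:2@99]
After op 8 cancel(order #1): fills=none; bids=[-] asks=[#4:2@99]
After op 9 [order #5] market_sell(qty=3): fills=none; bids=[-] asks=[#4:2@99]
After op 10 [order #6] limit_sell(price=99, qty=2): fills=none; bids=[-] asks=[#4:2@99 #6:2@99]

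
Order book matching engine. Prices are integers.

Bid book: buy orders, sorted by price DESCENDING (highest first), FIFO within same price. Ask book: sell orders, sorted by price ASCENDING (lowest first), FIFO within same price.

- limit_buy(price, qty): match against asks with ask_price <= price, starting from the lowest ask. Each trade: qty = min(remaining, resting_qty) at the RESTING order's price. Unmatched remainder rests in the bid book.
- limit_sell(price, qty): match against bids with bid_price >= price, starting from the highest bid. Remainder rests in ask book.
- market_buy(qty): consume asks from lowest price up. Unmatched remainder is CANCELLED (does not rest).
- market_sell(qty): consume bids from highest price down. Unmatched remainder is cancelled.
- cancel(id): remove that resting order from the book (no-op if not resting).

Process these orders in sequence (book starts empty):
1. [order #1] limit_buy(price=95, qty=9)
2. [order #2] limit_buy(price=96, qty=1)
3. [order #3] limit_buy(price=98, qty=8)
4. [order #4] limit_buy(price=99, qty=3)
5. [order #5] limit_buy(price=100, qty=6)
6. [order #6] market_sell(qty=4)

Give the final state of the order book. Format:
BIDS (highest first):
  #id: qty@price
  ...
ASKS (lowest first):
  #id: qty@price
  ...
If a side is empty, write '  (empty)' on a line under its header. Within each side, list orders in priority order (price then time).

After op 1 [order #1] limit_buy(price=95, qty=9): fills=none; bids=[#1:9@95] asks=[-]
After op 2 [order #2] limit_buy(price=96, qty=1): fills=none; bids=[#2:1@96 #1:9@95] asks=[-]
After op 3 [order #3] limit_buy(price=98, qty=8): fills=none; bids=[#3:8@98 #2:1@96 #1:9@95] asks=[-]
After op 4 [order #4] limit_buy(price=99, qty=3): fills=none; bids=[#4:3@99 #3:8@98 #2:1@96 #1:9@95] asks=[-]
After op 5 [order #5] limit_buy(price=100, qty=6): fills=none; bids=[#5:6@100 #4:3@99 #3:8@98 #2:1@96 #1:9@95] asks=[-]
After op 6 [order #6] market_sell(qty=4): fills=#5x#6:4@100; bids=[#5:2@100 #4:3@99 #3:8@98 #2:1@96 #1:9@95] asks=[-]

Answer: BIDS (highest first):
  #5: 2@100
  #4: 3@99
  #3: 8@98
  #2: 1@96
  #1: 9@95
ASKS (lowest first):
  (empty)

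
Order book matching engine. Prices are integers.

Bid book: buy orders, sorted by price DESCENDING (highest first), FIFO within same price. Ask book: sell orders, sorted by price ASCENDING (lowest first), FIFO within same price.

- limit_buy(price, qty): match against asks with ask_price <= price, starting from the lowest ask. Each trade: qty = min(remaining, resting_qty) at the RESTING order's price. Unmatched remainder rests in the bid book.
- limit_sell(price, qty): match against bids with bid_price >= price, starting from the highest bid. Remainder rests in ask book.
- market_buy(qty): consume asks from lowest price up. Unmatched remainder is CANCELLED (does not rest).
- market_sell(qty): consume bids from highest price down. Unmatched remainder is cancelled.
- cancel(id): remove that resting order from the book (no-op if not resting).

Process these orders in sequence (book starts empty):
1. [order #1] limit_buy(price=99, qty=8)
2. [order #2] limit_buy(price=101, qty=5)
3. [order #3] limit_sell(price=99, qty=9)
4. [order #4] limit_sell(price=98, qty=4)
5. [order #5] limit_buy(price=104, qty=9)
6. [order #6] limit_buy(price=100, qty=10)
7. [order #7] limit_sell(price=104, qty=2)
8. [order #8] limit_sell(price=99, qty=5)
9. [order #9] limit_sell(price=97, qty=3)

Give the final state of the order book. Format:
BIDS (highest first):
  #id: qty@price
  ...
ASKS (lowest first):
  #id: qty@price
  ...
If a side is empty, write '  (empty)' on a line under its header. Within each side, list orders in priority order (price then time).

After op 1 [order #1] limit_buy(price=99, qty=8): fills=none; bids=[#1:8@99] asks=[-]
After op 2 [order #2] limit_buy(price=101, qty=5): fills=none; bids=[#2:5@101 #1:8@99] asks=[-]
After op 3 [order #3] limit_sell(price=99, qty=9): fills=#2x#3:5@101 #1x#3:4@99; bids=[#1:4@99] asks=[-]
After op 4 [order #4] limit_sell(price=98, qty=4): fills=#1x#4:4@99; bids=[-] asks=[-]
After op 5 [order #5] limit_buy(price=104, qty=9): fills=none; bids=[#5:9@104] asks=[-]
After op 6 [order #6] limit_buy(price=100, qty=10): fills=none; bids=[#5:9@104 #6:10@100] asks=[-]
After op 7 [order #7] limit_sell(price=104, qty=2): fills=#5x#7:2@104; bids=[#5:7@104 #6:10@100] asks=[-]
After op 8 [order #8] limit_sell(price=99, qty=5): fills=#5x#8:5@104; bids=[#5:2@104 #6:10@100] asks=[-]
After op 9 [order #9] limit_sell(price=97, qty=3): fills=#5x#9:2@104 #6x#9:1@100; bids=[#6:9@100] asks=[-]

Answer: BIDS (highest first):
  #6: 9@100
ASKS (lowest first):
  (empty)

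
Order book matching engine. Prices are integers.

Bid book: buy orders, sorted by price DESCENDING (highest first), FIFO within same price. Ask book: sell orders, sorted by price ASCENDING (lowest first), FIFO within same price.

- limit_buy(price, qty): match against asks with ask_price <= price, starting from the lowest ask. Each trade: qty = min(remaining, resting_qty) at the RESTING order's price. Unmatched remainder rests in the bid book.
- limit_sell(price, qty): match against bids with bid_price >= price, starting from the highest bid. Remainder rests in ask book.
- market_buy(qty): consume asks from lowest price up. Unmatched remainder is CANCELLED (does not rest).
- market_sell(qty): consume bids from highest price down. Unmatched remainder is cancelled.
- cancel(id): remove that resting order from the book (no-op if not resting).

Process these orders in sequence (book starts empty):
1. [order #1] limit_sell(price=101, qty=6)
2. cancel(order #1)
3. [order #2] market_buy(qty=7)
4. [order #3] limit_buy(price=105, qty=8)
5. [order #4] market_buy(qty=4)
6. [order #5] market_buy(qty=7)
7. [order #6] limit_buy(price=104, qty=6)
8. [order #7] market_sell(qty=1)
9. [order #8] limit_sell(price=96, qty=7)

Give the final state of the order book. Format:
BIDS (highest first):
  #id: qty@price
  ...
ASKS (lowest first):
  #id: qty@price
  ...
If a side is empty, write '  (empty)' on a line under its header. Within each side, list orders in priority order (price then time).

Answer: BIDS (highest first):
  #6: 6@104
ASKS (lowest first):
  (empty)

Derivation:
After op 1 [order #1] limit_sell(price=101, qty=6): fills=none; bids=[-] asks=[#1:6@101]
After op 2 cancel(order #1): fills=none; bids=[-] asks=[-]
After op 3 [order #2] market_buy(qty=7): fills=none; bids=[-] asks=[-]
After op 4 [order #3] limit_buy(price=105, qty=8): fills=none; bids=[#3:8@105] asks=[-]
After op 5 [order #4] market_buy(qty=4): fills=none; bids=[#3:8@105] asks=[-]
After op 6 [order #5] market_buy(qty=7): fills=none; bids=[#3:8@105] asks=[-]
After op 7 [order #6] limit_buy(price=104, qty=6): fills=none; bids=[#3:8@105 #6:6@104] asks=[-]
After op 8 [order #7] market_sell(qty=1): fills=#3x#7:1@105; bids=[#3:7@105 #6:6@104] asks=[-]
After op 9 [order #8] limit_sell(price=96, qty=7): fills=#3x#8:7@105; bids=[#6:6@104] asks=[-]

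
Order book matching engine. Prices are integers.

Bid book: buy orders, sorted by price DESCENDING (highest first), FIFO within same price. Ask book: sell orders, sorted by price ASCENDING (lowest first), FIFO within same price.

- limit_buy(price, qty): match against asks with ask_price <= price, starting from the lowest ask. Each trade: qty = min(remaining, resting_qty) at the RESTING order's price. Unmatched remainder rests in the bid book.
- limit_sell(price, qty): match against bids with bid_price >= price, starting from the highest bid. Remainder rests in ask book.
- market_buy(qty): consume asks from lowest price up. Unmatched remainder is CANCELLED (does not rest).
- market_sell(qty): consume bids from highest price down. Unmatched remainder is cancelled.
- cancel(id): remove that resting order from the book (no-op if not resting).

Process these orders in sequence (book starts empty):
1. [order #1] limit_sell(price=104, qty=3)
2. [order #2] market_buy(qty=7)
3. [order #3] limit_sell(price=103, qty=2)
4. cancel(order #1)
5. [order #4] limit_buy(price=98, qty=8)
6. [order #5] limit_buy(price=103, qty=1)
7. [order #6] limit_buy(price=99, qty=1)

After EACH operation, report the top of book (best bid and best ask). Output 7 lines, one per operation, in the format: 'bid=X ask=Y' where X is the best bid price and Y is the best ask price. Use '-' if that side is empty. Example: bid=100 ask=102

After op 1 [order #1] limit_sell(price=104, qty=3): fills=none; bids=[-] asks=[#1:3@104]
After op 2 [order #2] market_buy(qty=7): fills=#2x#1:3@104; bids=[-] asks=[-]
After op 3 [order #3] limit_sell(price=103, qty=2): fills=none; bids=[-] asks=[#3:2@103]
After op 4 cancel(order #1): fills=none; bids=[-] asks=[#3:2@103]
After op 5 [order #4] limit_buy(price=98, qty=8): fills=none; bids=[#4:8@98] asks=[#3:2@103]
After op 6 [order #5] limit_buy(price=103, qty=1): fills=#5x#3:1@103; bids=[#4:8@98] asks=[#3:1@103]
After op 7 [order #6] limit_buy(price=99, qty=1): fills=none; bids=[#6:1@99 #4:8@98] asks=[#3:1@103]

Answer: bid=- ask=104
bid=- ask=-
bid=- ask=103
bid=- ask=103
bid=98 ask=103
bid=98 ask=103
bid=99 ask=103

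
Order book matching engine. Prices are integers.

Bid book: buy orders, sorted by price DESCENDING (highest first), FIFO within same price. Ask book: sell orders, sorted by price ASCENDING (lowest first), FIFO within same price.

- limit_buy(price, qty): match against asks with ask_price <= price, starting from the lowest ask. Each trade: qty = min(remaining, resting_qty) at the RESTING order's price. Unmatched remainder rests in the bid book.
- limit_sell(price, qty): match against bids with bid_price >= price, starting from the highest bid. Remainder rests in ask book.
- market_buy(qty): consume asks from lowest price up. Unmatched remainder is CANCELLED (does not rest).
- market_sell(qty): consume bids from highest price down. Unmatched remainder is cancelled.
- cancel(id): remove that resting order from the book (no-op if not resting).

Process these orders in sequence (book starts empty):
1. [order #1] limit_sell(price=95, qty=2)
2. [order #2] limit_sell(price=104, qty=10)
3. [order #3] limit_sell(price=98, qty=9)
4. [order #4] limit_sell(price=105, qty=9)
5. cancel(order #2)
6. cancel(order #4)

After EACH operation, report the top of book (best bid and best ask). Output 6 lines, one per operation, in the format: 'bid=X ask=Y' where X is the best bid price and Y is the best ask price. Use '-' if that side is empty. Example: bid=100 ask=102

Answer: bid=- ask=95
bid=- ask=95
bid=- ask=95
bid=- ask=95
bid=- ask=95
bid=- ask=95

Derivation:
After op 1 [order #1] limit_sell(price=95, qty=2): fills=none; bids=[-] asks=[#1:2@95]
After op 2 [order #2] limit_sell(price=104, qty=10): fills=none; bids=[-] asks=[#1:2@95 #2:10@104]
After op 3 [order #3] limit_sell(price=98, qty=9): fills=none; bids=[-] asks=[#1:2@95 #3:9@98 #2:10@104]
After op 4 [order #4] limit_sell(price=105, qty=9): fills=none; bids=[-] asks=[#1:2@95 #3:9@98 #2:10@104 #4:9@105]
After op 5 cancel(order #2): fills=none; bids=[-] asks=[#1:2@95 #3:9@98 #4:9@105]
After op 6 cancel(order #4): fills=none; bids=[-] asks=[#1:2@95 #3:9@98]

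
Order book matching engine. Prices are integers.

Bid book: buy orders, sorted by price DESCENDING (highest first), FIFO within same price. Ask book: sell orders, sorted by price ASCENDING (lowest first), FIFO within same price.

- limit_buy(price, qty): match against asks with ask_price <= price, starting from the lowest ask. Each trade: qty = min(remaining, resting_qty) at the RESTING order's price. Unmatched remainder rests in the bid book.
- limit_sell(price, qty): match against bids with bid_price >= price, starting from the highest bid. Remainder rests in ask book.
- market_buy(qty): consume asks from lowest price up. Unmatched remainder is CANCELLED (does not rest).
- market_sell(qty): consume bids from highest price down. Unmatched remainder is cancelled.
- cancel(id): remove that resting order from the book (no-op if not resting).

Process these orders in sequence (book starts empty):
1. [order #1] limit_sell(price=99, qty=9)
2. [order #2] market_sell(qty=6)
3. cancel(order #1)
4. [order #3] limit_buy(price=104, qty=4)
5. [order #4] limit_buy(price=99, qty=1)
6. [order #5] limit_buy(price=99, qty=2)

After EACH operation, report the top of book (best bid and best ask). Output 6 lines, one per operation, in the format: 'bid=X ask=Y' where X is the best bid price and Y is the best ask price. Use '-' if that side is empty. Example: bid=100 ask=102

Answer: bid=- ask=99
bid=- ask=99
bid=- ask=-
bid=104 ask=-
bid=104 ask=-
bid=104 ask=-

Derivation:
After op 1 [order #1] limit_sell(price=99, qty=9): fills=none; bids=[-] asks=[#1:9@99]
After op 2 [order #2] market_sell(qty=6): fills=none; bids=[-] asks=[#1:9@99]
After op 3 cancel(order #1): fills=none; bids=[-] asks=[-]
After op 4 [order #3] limit_buy(price=104, qty=4): fills=none; bids=[#3:4@104] asks=[-]
After op 5 [order #4] limit_buy(price=99, qty=1): fills=none; bids=[#3:4@104 #4:1@99] asks=[-]
After op 6 [order #5] limit_buy(price=99, qty=2): fills=none; bids=[#3:4@104 #4:1@99 #5:2@99] asks=[-]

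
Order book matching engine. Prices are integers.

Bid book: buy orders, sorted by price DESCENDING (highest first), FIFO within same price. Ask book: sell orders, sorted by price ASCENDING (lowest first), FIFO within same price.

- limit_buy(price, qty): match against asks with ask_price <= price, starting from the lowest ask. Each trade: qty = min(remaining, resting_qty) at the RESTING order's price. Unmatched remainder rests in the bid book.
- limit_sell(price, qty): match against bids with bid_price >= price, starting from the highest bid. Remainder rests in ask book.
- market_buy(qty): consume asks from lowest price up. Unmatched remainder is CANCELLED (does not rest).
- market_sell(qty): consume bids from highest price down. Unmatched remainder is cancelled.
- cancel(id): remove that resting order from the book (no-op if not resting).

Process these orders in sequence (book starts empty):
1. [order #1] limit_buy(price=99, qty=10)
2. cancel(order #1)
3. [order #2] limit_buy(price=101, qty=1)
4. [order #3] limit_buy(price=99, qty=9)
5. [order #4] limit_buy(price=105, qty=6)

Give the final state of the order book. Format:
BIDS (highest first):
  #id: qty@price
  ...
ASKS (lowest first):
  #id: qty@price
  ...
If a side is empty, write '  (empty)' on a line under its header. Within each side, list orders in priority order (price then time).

Answer: BIDS (highest first):
  #4: 6@105
  #2: 1@101
  #3: 9@99
ASKS (lowest first):
  (empty)

Derivation:
After op 1 [order #1] limit_buy(price=99, qty=10): fills=none; bids=[#1:10@99] asks=[-]
After op 2 cancel(order #1): fills=none; bids=[-] asks=[-]
After op 3 [order #2] limit_buy(price=101, qty=1): fills=none; bids=[#2:1@101] asks=[-]
After op 4 [order #3] limit_buy(price=99, qty=9): fills=none; bids=[#2:1@101 #3:9@99] asks=[-]
After op 5 [order #4] limit_buy(price=105, qty=6): fills=none; bids=[#4:6@105 #2:1@101 #3:9@99] asks=[-]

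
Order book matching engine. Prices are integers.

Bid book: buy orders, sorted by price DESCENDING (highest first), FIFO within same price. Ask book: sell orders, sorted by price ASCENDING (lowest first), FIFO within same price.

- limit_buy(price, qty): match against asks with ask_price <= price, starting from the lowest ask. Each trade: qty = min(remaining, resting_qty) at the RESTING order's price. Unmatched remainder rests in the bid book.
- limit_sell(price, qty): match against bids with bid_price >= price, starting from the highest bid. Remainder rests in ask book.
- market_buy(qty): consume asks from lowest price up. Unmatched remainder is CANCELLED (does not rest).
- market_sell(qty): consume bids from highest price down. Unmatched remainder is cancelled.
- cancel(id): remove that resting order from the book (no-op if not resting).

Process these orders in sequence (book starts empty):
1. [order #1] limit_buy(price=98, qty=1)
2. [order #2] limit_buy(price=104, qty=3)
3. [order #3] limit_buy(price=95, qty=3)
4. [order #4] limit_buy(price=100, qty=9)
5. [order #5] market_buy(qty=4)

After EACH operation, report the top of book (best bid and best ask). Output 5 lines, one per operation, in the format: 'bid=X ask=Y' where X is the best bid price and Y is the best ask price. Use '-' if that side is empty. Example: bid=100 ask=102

After op 1 [order #1] limit_buy(price=98, qty=1): fills=none; bids=[#1:1@98] asks=[-]
After op 2 [order #2] limit_buy(price=104, qty=3): fills=none; bids=[#2:3@104 #1:1@98] asks=[-]
After op 3 [order #3] limit_buy(price=95, qty=3): fills=none; bids=[#2:3@104 #1:1@98 #3:3@95] asks=[-]
After op 4 [order #4] limit_buy(price=100, qty=9): fills=none; bids=[#2:3@104 #4:9@100 #1:1@98 #3:3@95] asks=[-]
After op 5 [order #5] market_buy(qty=4): fills=none; bids=[#2:3@104 #4:9@100 #1:1@98 #3:3@95] asks=[-]

Answer: bid=98 ask=-
bid=104 ask=-
bid=104 ask=-
bid=104 ask=-
bid=104 ask=-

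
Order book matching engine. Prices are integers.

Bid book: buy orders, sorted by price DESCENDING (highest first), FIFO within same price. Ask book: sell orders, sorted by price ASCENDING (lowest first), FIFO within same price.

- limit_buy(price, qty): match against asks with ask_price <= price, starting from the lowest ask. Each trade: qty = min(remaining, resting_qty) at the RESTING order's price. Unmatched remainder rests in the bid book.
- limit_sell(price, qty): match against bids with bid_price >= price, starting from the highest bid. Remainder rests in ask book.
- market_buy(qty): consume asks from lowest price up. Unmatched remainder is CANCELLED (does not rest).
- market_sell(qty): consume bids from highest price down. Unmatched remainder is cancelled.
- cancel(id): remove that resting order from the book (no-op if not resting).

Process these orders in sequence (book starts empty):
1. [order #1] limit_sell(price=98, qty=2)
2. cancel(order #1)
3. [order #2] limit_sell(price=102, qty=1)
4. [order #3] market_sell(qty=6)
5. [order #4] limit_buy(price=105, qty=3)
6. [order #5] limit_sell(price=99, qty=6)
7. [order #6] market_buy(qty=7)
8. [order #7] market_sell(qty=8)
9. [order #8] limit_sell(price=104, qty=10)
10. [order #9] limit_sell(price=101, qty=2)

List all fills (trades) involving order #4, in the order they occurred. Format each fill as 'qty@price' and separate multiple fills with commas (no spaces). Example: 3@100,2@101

Answer: 1@102,2@105

Derivation:
After op 1 [order #1] limit_sell(price=98, qty=2): fills=none; bids=[-] asks=[#1:2@98]
After op 2 cancel(order #1): fills=none; bids=[-] asks=[-]
After op 3 [order #2] limit_sell(price=102, qty=1): fills=none; bids=[-] asks=[#2:1@102]
After op 4 [order #3] market_sell(qty=6): fills=none; bids=[-] asks=[#2:1@102]
After op 5 [order #4] limit_buy(price=105, qty=3): fills=#4x#2:1@102; bids=[#4:2@105] asks=[-]
After op 6 [order #5] limit_sell(price=99, qty=6): fills=#4x#5:2@105; bids=[-] asks=[#5:4@99]
After op 7 [order #6] market_buy(qty=7): fills=#6x#5:4@99; bids=[-] asks=[-]
After op 8 [order #7] market_sell(qty=8): fills=none; bids=[-] asks=[-]
After op 9 [order #8] limit_sell(price=104, qty=10): fills=none; bids=[-] asks=[#8:10@104]
After op 10 [order #9] limit_sell(price=101, qty=2): fills=none; bids=[-] asks=[#9:2@101 #8:10@104]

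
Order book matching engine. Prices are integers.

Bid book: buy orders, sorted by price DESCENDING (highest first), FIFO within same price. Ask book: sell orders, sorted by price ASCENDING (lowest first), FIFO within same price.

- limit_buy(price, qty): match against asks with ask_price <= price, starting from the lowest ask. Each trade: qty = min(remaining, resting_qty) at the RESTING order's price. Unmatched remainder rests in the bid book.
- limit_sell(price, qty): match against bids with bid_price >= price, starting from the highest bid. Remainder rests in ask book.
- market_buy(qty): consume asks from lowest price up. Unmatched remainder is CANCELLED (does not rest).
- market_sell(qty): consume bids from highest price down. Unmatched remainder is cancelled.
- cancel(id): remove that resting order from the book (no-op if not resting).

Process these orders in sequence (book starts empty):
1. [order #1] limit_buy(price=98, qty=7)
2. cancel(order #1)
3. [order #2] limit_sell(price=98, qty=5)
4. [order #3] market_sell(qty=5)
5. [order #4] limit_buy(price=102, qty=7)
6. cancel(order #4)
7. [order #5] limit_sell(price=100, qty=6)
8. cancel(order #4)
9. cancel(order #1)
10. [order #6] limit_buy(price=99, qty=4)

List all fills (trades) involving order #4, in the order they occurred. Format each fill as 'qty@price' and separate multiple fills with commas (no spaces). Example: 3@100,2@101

Answer: 5@98

Derivation:
After op 1 [order #1] limit_buy(price=98, qty=7): fills=none; bids=[#1:7@98] asks=[-]
After op 2 cancel(order #1): fills=none; bids=[-] asks=[-]
After op 3 [order #2] limit_sell(price=98, qty=5): fills=none; bids=[-] asks=[#2:5@98]
After op 4 [order #3] market_sell(qty=5): fills=none; bids=[-] asks=[#2:5@98]
After op 5 [order #4] limit_buy(price=102, qty=7): fills=#4x#2:5@98; bids=[#4:2@102] asks=[-]
After op 6 cancel(order #4): fills=none; bids=[-] asks=[-]
After op 7 [order #5] limit_sell(price=100, qty=6): fills=none; bids=[-] asks=[#5:6@100]
After op 8 cancel(order #4): fills=none; bids=[-] asks=[#5:6@100]
After op 9 cancel(order #1): fills=none; bids=[-] asks=[#5:6@100]
After op 10 [order #6] limit_buy(price=99, qty=4): fills=none; bids=[#6:4@99] asks=[#5:6@100]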